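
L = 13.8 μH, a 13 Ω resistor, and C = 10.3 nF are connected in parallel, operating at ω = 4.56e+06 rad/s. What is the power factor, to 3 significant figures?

0.927

X_L = ωL = 62.9 Ω
X_C = 1/(ωC) = 21.3 Ω
Parallel: admittances add. Y = 1/R + 1/(jωL) + jωC
Y = (0.0769 + j0.0311) S
|Y| = 0.0830 S → |Z| = 1/|Y| = 12.1 Ω, ∠Z = −∠Y = -22.0°
cos φ = cos(-22.0°) = 0.927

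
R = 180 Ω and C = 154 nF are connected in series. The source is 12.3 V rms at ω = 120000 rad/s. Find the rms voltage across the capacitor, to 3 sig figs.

X_C = 1/(ωC) = 54.1 Ω
Z = 180 − j54.1 Ω
|Z| = √(180² + 54.1²) = 188 Ω
I = V/|Z| = 65.4 mA
V_C = I·|Z_C| = 0.0654 × 54.1 = 3.54 V

3.54 V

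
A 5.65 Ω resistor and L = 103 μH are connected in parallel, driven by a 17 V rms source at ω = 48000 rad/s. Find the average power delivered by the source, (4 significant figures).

51.15 W

X_L = ωL = 4.944 Ω
Parallel: admittances add. Y = 1/R + 1/(jωL)
Y = (0.1770 − j0.2023) S
|Y| = 0.2688 S → |Z| = 1/|Y| = 3.721 Ω, ∠Z = −∠Y = 48.81°
I = V/|Z| = 4.569 A
P = VI cos φ = 17 × 4.569 × cos(48.81°) = 51.15 W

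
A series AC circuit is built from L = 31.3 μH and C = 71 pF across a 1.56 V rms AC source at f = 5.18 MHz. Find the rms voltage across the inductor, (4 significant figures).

2.712 V

ω = 2πf = 3.255e+07 rad/s
X_L = ωL = 1019 Ω
X_C = 1/(ωC) = 432.7 Ω
Net reactance X = X_L − X_C = 586.0 Ω
Z = j586.0 Ω
|Z| = √(0² + 586.0²) = 586.0 Ω
I = V/|Z| = 2.662 mA
V_L = I·|Z_L| = 0.002662 × 1019 = 2.712 V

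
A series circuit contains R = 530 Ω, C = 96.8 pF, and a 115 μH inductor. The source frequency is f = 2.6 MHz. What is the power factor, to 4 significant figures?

0.3913

ω = 2πf = 1.634e+07 rad/s
X_L = ωL = 1879 Ω
X_C = 1/(ωC) = 632.4 Ω
Net reactance X = X_L − X_C = 1246 Ω
Z = 530.0 + j1246 Ω
|Z| = √(530.0² + 1246²) = 1354 Ω
∠Z = arctan(1246/530.0) = 66.96°
cos φ = cos(66.96°) = 0.3913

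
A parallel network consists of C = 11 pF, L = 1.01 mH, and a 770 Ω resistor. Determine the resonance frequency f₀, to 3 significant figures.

1.51 MHz

ω₀ = 1/√(LC) = 1/√(0.00101 × 1.1e-11) = 9.487e+06 rad/s
f₀ = ω₀/(2π) = 1.51 MHz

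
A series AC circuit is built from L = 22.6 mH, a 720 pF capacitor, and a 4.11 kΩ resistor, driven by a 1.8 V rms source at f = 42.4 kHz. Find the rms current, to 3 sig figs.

ω = 2πf = 266400 rad/s
X_L = ωL = 6020 Ω
X_C = 1/(ωC) = 5210 Ω
Net reactance X = X_L − X_C = 807 Ω
Z = 4110 + j807 Ω
|Z| = √(4110² + 807²) = 4190 Ω
I = V/|Z| = 1.8/4190 = 430 μA

430 μA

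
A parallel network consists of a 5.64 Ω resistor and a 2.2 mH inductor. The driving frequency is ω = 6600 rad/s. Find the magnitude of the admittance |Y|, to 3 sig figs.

190 mS

X_L = ωL = 14.5 Ω
Parallel: admittances add. Y = 1/R + 1/(jωL)
Y = (0.177 − j0.0689) S
|Y| = 0.190 S → |Z| = 1/|Y| = 5.26 Ω, ∠Z = −∠Y = 21.2°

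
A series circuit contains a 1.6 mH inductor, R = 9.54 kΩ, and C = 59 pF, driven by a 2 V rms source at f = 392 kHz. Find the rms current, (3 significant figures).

200 μA

ω = 2πf = 2.463e+06 rad/s
X_L = ωL = 3940 Ω
X_C = 1/(ωC) = 6880 Ω
Net reactance X = X_L − X_C = -2940 Ω
Z = 9540 − j2940 Ω
|Z| = √(9540² + 2940²) = 9980 Ω
I = V/|Z| = 2/9980 = 200 μA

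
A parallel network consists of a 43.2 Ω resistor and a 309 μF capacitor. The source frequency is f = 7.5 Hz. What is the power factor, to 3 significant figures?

0.846

ω = 2πf = 47.12 rad/s
X_C = 1/(ωC) = 68.7 Ω
Parallel: admittances add. Y = 1/R + jωC
Y = (0.0231 + j0.0146) S
|Y| = 0.0273 S → |Z| = 1/|Y| = 36.6 Ω, ∠Z = −∠Y = -32.2°
cos φ = cos(-32.2°) = 0.846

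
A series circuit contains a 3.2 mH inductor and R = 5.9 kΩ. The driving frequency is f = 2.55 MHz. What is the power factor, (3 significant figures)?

0.114

ω = 2πf = 1.602e+07 rad/s
X_L = ωL = 51300 Ω
Z = 5900 + j51300 Ω
|Z| = √(5900² + 51300²) = 51600 Ω
∠Z = arctan(51300/5900) = 83.4°
cos φ = cos(83.4°) = 0.114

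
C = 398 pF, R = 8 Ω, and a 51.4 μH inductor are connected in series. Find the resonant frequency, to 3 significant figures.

ω₀ = 1/√(LC) = 1/√(5.14e-05 × 3.98e-10) = 6.992e+06 rad/s
f₀ = ω₀/(2π) = 1.11 MHz

1.11 MHz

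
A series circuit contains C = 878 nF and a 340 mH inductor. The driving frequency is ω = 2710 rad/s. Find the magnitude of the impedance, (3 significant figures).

X_L = ωL = 921 Ω
X_C = 1/(ωC) = 420 Ω
Net reactance X = X_L − X_C = 501 Ω
Z = j501 Ω
|Z| = √(0² + 501²) = 501 Ω

501 Ω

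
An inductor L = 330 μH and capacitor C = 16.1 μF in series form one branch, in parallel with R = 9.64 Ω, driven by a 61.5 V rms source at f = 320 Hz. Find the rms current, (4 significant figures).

ω = 2πf = 2011 rad/s
X_L = ωL = 0.6635 Ω
X_C = 1/(ωC) = 30.89 Ω
Branch 1: Z₁ = R = 9.640 Ω
Branch 2 (series LC): Z₂ = j(X_L − X_C) = −j30.23 Ω
Parallel: Z = Z₁Z₂/(Z₁+Z₂), |Z| = 9.184 Ω, ∠Z = -17.69°
I = V/|Z| = 61.5/9.184 = 6.696 A

6.696 A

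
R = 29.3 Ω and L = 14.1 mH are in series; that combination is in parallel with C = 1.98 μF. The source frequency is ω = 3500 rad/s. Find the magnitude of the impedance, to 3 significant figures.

83.3 Ω

X_L = ωL = 49.4 Ω
X_C = 1/(ωC) = 144 Ω
Branch 1 (R+jX_L): Z₁ = 29.3 + j49.4 Ω, |Z₁| = 57.4 Ω
Branch 2 (−jX_C): Z₂ = −j144 Ω
Parallel: Z = Z₁Z₂/(Z₁+Z₂), |Z| = 83.3 Ω, ∠Z = 42.2°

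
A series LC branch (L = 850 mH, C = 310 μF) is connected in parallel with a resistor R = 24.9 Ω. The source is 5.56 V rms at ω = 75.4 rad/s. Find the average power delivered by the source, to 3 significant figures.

X_L = ωL = 64.1 Ω
X_C = 1/(ωC) = 42.8 Ω
Branch 1: Z₁ = R = 24.9 Ω
Branch 2 (series LC): Z₂ = j(X_L − X_C) = j21.3 Ω
Parallel: Z = Z₁Z₂/(Z₁+Z₂), |Z| = 16.2 Ω, ∠Z = 49.4°
I = V/|Z| = 343 mA
P = VI cos φ = 5.56 × 0.343 × cos(49.4°) = 1.24 W

1.24 W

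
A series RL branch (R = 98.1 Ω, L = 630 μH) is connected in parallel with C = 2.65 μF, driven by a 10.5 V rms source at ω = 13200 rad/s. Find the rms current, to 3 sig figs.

X_L = ωL = 8.32 Ω
X_C = 1/(ωC) = 28.6 Ω
Branch 1 (R+jX_L): Z₁ = 98.1 + j8.32 Ω, |Z₁| = 98.5 Ω
Branch 2 (−jX_C): Z₂ = −j28.6 Ω
Parallel: Z = Z₁Z₂/(Z₁+Z₂), |Z| = 28.1 Ω, ∠Z = -73.5°
I = V/|Z| = 10.5/28.1 = 374 mA

374 mA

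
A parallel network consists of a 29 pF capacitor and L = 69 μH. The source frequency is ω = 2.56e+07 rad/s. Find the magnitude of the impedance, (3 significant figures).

X_L = ωL = 1770 Ω
X_C = 1/(ωC) = 1350 Ω
Parallel: admittances add. Y = 1/(jωL) + jωC
Y = (0 + j0.000176) S
|Y| = 0.000176 S → |Z| = 1/|Y| = 5670 Ω, ∠Z = −∠Y = -90.0°

5670 Ω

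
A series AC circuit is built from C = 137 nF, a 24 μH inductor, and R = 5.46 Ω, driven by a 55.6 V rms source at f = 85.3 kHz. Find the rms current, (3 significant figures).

ω = 2πf = 536000 rad/s
X_L = ωL = 12.9 Ω
X_C = 1/(ωC) = 13.6 Ω
Net reactance X = X_L − X_C = -0.756 Ω
Z = 5.46 − j0.756 Ω
|Z| = √(5.46² + 0.756²) = 5.51 Ω
I = V/|Z| = 55.6/5.51 = 10.1 A

10.1 A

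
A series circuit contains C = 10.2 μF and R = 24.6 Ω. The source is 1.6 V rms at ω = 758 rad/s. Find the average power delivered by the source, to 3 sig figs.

X_C = 1/(ωC) = 129 Ω
Z = 24.6 − j129 Ω
|Z| = √(24.6² + 129²) = 132 Ω
∠Z = arctan(-129/24.6) = -79.2°
I = V/|Z| = 12.2 mA
P = VI cos φ = 1.6 × 0.0122 × cos(-79.2°) = 3.63 mW

3.63 mW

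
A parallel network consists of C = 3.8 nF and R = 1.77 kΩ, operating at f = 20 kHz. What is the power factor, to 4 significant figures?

ω = 2πf = 125700 rad/s
X_C = 1/(ωC) = 2094 Ω
Parallel: admittances add. Y = 1/R + jωC
Y = (0.0005650 + j0.0004775) S
|Y| = 0.0007397 S → |Z| = 1/|Y| = 1352 Ω, ∠Z = −∠Y = -40.20°
cos φ = cos(-40.20°) = 0.7637

0.7637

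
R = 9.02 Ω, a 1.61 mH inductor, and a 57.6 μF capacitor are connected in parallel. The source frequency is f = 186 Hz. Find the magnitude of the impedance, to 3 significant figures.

ω = 2πf = 1169 rad/s
X_L = ωL = 1.88 Ω
X_C = 1/(ωC) = 14.9 Ω
Parallel: admittances add. Y = 1/R + 1/(jωL) + jωC
Y = (0.111 − j0.464) S
|Y| = 0.477 S → |Z| = 1/|Y| = 2.10 Ω, ∠Z = −∠Y = 76.6°

2.10 Ω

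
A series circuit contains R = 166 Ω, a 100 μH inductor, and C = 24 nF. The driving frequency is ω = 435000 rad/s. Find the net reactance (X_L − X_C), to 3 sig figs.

X_L = ωL = 43.5 Ω
X_C = 1/(ωC) = 95.8 Ω
X = 43.5 − 95.8 = -52.3 Ω

-52.3 Ω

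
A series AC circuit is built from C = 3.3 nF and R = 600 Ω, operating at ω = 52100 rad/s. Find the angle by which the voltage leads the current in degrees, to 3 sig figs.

-84.1°

X_C = 1/(ωC) = 5820 Ω
Z = 600 − j5820 Ω
|Z| = √(600² + 5820²) = 5850 Ω
∠Z = arctan(-5820/600) = -84.1°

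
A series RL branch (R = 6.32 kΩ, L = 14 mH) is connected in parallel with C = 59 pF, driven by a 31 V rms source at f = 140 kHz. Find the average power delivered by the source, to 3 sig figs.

31.7 mW

ω = 2πf = 879600 rad/s
X_L = ωL = 12300 Ω
X_C = 1/(ωC) = 19300 Ω
Branch 1 (R+jX_L): Z₁ = 6320 + j12300 Ω, |Z₁| = 13800 Ω
Branch 2 (−jX_C): Z₂ = −j19300 Ω
Parallel: Z = Z₁Z₂/(Z₁+Z₂), |Z| = 28400 Ω, ∠Z = 20.6°
I = V/|Z| = 1.09 mA
P = VI cos φ = 31 × 0.00109 × cos(20.6°) = 31.7 mW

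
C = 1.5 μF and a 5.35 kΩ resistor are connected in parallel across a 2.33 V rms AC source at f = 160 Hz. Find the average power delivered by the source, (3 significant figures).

ω = 2πf = 1005 rad/s
X_C = 1/(ωC) = 663 Ω
Parallel: admittances add. Y = 1/R + jωC
Y = (0.000187 + j0.00151) S
|Y| = 0.00152 S → |Z| = 1/|Y| = 658 Ω, ∠Z = −∠Y = -82.9°
I = V/|Z| = 3.54 mA
P = VI cos φ = 2.33 × 0.00354 × cos(-82.9°) = 1.01 mW

1.01 mW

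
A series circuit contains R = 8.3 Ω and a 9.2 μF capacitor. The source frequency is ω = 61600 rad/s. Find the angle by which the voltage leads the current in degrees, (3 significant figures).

X_C = 1/(ωC) = 1.76 Ω
Z = 8.30 − j1.76 Ω
|Z| = √(8.30² + 1.76²) = 8.49 Ω
∠Z = arctan(-1.76/8.30) = -12.0°

-12.0°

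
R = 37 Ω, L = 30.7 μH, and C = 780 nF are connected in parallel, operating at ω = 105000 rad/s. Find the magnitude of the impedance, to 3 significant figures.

4.35 Ω

X_L = ωL = 3.22 Ω
X_C = 1/(ωC) = 12.2 Ω
Parallel: admittances add. Y = 1/R + 1/(jωL) + jωC
Y = (0.0270 − j0.228) S
|Y| = 0.230 S → |Z| = 1/|Y| = 4.35 Ω, ∠Z = −∠Y = 83.2°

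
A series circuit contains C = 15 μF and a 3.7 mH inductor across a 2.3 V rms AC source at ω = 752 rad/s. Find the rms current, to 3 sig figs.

X_L = ωL = 2.78 Ω
X_C = 1/(ωC) = 88.7 Ω
Net reactance X = X_L − X_C = -85.9 Ω
Z = − j85.9 Ω
|Z| = √(0² + 85.9²) = 85.9 Ω
I = V/|Z| = 2.3/85.9 = 26.8 mA

26.8 mA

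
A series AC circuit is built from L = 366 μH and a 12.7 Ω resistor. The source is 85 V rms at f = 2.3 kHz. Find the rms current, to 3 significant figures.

6.18 A

ω = 2πf = 14450 rad/s
X_L = ωL = 5.29 Ω
Z = 12.7 + j5.29 Ω
|Z| = √(12.7² + 5.29²) = 13.8 Ω
I = V/|Z| = 85/13.8 = 6.18 A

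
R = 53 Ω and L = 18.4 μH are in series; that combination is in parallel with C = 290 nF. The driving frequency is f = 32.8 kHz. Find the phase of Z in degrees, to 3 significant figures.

-72.2°

ω = 2πf = 206100 rad/s
X_L = ωL = 3.79 Ω
X_C = 1/(ωC) = 16.7 Ω
Branch 1 (R+jX_L): Z₁ = 53.0 + j3.79 Ω, |Z₁| = 53.1 Ω
Branch 2 (−jX_C): Z₂ = −j16.7 Ω
Parallel: Z = Z₁Z₂/(Z₁+Z₂), |Z| = 16.3 Ω, ∠Z = -72.2°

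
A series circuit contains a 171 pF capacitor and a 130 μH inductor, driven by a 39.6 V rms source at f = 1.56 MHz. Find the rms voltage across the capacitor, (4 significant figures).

ω = 2πf = 9.802e+06 rad/s
X_L = ωL = 1274 Ω
X_C = 1/(ωC) = 596.6 Ω
Net reactance X = X_L − X_C = 677.6 Ω
Z = j677.6 Ω
|Z| = √(0² + 677.6²) = 677.6 Ω
I = V/|Z| = 58.44 mA
V_C = I·|Z_C| = 0.05844 × 596.6 = 34.87 V

34.87 V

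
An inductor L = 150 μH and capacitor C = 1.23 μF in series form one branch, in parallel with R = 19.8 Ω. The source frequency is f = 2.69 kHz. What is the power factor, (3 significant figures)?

0.917

ω = 2πf = 16900 rad/s
X_L = ωL = 2.54 Ω
X_C = 1/(ωC) = 48.1 Ω
Branch 1: Z₁ = R = 19.8 Ω
Branch 2 (series LC): Z₂ = j(X_L − X_C) = −j45.6 Ω
Parallel: Z = Z₁Z₂/(Z₁+Z₂), |Z| = 18.2 Ω, ∠Z = -23.5°
cos φ = cos(-23.5°) = 0.917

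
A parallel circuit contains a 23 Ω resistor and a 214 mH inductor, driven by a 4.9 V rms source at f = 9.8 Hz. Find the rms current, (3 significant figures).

429 mA

ω = 2πf = 61.58 rad/s
X_L = ωL = 13.2 Ω
Parallel: admittances add. Y = 1/R + 1/(jωL)
Y = (0.0435 − j0.0759) S
|Y| = 0.0875 S → |Z| = 1/|Y| = 11.4 Ω, ∠Z = −∠Y = 60.2°
I = V/|Z| = 4.9/11.4 = 429 mA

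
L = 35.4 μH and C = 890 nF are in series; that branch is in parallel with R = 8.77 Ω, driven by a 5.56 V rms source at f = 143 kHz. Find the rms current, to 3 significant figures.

ω = 2πf = 898500 rad/s
X_L = ωL = 31.8 Ω
X_C = 1/(ωC) = 1.25 Ω
Branch 1: Z₁ = R = 8.77 Ω
Branch 2 (series LC): Z₂ = j(X_L − X_C) = j30.6 Ω
Parallel: Z = Z₁Z₂/(Z₁+Z₂), |Z| = 8.43 Ω, ∠Z = 16.0°
I = V/|Z| = 5.56/8.43 = 660 mA

660 mA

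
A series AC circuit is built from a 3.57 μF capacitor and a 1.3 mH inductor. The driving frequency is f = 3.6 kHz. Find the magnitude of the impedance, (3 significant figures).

17.0 Ω

ω = 2πf = 22620 rad/s
X_L = ωL = 29.4 Ω
X_C = 1/(ωC) = 12.4 Ω
Net reactance X = X_L − X_C = 17.0 Ω
Z = j17.0 Ω
|Z| = √(0² + 17.0²) = 17.0 Ω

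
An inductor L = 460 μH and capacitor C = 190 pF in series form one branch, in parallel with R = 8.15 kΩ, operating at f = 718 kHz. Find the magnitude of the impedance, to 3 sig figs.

903 Ω

ω = 2πf = 4.511e+06 rad/s
X_L = ωL = 2080 Ω
X_C = 1/(ωC) = 1170 Ω
Branch 1: Z₁ = R = 8150 Ω
Branch 2 (series LC): Z₂ = j(X_L − X_C) = j909 Ω
Parallel: Z = Z₁Z₂/(Z₁+Z₂), |Z| = 903 Ω, ∠Z = 83.6°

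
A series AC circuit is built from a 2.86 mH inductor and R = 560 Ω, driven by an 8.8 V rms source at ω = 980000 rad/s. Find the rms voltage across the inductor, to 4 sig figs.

X_L = ωL = 2803 Ω
Z = 560.0 + j2803 Ω
|Z| = √(560.0² + 2803²) = 2858 Ω
I = V/|Z| = 3.079 mA
V_L = I·|Z_L| = 0.003079 × 2803 = 8.629 V

8.629 V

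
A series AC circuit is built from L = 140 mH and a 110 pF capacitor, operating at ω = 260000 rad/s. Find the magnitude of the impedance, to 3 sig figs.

X_L = ωL = 36400 Ω
X_C = 1/(ωC) = 35000 Ω
Net reactance X = X_L − X_C = 1430 Ω
Z = j1430 Ω
|Z| = √(0² + 1430²) = 1430 Ω

1430 Ω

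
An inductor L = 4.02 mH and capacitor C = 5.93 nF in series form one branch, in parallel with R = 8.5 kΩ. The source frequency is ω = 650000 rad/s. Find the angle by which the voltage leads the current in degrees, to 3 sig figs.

X_L = ωL = 2610 Ω
X_C = 1/(ωC) = 259 Ω
Branch 1: Z₁ = R = 8500 Ω
Branch 2 (series LC): Z₂ = j(X_L − X_C) = j2350 Ω
Parallel: Z = Z₁Z₂/(Z₁+Z₂), |Z| = 2270 Ω, ∠Z = 74.5°

74.5°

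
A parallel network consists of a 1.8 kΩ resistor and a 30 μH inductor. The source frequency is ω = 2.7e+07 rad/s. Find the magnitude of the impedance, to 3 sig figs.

739 Ω

X_L = ωL = 810 Ω
Parallel: admittances add. Y = 1/R + 1/(jωL)
Y = (0.000556 − j0.00123) S
|Y| = 0.00135 S → |Z| = 1/|Y| = 739 Ω, ∠Z = −∠Y = 65.8°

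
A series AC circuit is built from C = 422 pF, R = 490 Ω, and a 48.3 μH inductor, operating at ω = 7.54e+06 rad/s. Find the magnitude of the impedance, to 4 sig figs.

X_L = ωL = 364.2 Ω
X_C = 1/(ωC) = 314.3 Ω
Net reactance X = X_L − X_C = 49.90 Ω
Z = 490.0 + j49.90 Ω
|Z| = √(490.0² + 49.90²) = 492.5 Ω

492.5 Ω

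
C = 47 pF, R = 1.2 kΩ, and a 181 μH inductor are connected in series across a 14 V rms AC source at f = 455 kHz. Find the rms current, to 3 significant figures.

1.99 mA

ω = 2πf = 2.859e+06 rad/s
X_L = ωL = 517 Ω
X_C = 1/(ωC) = 7440 Ω
Net reactance X = X_L − X_C = -6920 Ω
Z = 1200 − j6920 Ω
|Z| = √(1200² + 6920²) = 7030 Ω
I = V/|Z| = 14/7030 = 1.99 mA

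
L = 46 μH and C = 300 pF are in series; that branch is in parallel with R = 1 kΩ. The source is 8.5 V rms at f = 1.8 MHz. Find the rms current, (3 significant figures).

ω = 2πf = 1.131e+07 rad/s
X_L = ωL = 520 Ω
X_C = 1/(ωC) = 295 Ω
Branch 1: Z₁ = R = 1000 Ω
Branch 2 (series LC): Z₂ = j(X_L − X_C) = j226 Ω
Parallel: Z = Z₁Z₂/(Z₁+Z₂), |Z| = 220 Ω, ∠Z = 77.3°
I = V/|Z| = 8.5/220 = 38.6 mA

38.6 mA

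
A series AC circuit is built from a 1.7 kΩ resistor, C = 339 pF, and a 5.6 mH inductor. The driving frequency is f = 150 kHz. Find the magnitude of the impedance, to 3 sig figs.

ω = 2πf = 942500 rad/s
X_L = ωL = 5280 Ω
X_C = 1/(ωC) = 3130 Ω
Net reactance X = X_L − X_C = 2150 Ω
Z = 1700 + j2150 Ω
|Z| = √(1700² + 2150²) = 2740 Ω

2740 Ω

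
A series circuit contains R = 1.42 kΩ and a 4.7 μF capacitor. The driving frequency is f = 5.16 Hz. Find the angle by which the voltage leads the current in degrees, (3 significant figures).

ω = 2πf = 32.42 rad/s
X_C = 1/(ωC) = 6560 Ω
Z = 1420 − j6560 Ω
|Z| = √(1420² + 6560²) = 6710 Ω
∠Z = arctan(-6560/1420) = -77.8°

-77.8°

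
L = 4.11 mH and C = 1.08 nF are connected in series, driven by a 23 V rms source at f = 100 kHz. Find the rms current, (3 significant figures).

ω = 2πf = 628300 rad/s
X_L = ωL = 2580 Ω
X_C = 1/(ωC) = 1470 Ω
Net reactance X = X_L − X_C = 1110 Ω
Z = j1110 Ω
|Z| = √(0² + 1110²) = 1110 Ω
I = V/|Z| = 23/1110 = 20.7 mA

20.7 mA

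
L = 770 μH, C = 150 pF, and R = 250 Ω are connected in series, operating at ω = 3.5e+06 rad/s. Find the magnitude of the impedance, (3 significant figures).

829 Ω

X_L = ωL = 2700 Ω
X_C = 1/(ωC) = 1900 Ω
Net reactance X = X_L − X_C = 790 Ω
Z = 250 + j790 Ω
|Z| = √(250² + 790²) = 829 Ω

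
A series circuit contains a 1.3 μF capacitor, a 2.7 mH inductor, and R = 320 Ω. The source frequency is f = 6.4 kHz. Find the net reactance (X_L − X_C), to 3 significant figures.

ω = 2πf = 40210 rad/s
X_L = ωL = 109 Ω
X_C = 1/(ωC) = 19.1 Ω
X = 109 − 19.1 = 89.4 Ω

89.4 Ω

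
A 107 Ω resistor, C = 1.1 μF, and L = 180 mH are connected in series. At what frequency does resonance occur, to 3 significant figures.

358 Hz

ω₀ = 1/√(LC) = 1/√(0.18 × 1.1e-06) = 2247 rad/s
f₀ = ω₀/(2π) = 358 Hz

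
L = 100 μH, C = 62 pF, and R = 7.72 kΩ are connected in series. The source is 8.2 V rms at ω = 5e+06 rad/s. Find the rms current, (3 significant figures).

X_L = ωL = 500 Ω
X_C = 1/(ωC) = 3230 Ω
Net reactance X = X_L − X_C = -2730 Ω
Z = 7720 − j2730 Ω
|Z| = √(7720² + 2730²) = 8190 Ω
I = V/|Z| = 8.2/8190 = 1.00 mA

1.00 mA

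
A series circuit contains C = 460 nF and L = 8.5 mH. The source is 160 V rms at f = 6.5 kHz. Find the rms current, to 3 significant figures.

544 mA

ω = 2πf = 40840 rad/s
X_L = ωL = 347 Ω
X_C = 1/(ωC) = 53.2 Ω
Net reactance X = X_L − X_C = 294 Ω
Z = j294 Ω
|Z| = √(0² + 294²) = 294 Ω
I = V/|Z| = 160/294 = 544 mA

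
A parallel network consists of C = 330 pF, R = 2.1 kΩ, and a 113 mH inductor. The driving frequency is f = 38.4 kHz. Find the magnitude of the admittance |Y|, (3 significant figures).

ω = 2πf = 241300 rad/s
X_L = ωL = 27300 Ω
X_C = 1/(ωC) = 12600 Ω
Parallel: admittances add. Y = 1/R + 1/(jωL) + jωC
Y = (0.000476 + j4.29e-05) S
|Y| = 0.000478 S → |Z| = 1/|Y| = 2090 Ω, ∠Z = −∠Y = -5.15°

478 μS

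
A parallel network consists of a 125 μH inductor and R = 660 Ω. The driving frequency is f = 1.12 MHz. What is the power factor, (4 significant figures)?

0.7999

ω = 2πf = 7.037e+06 rad/s
X_L = ωL = 879.6 Ω
Parallel: admittances add. Y = 1/R + 1/(jωL)
Y = (0.001515 − j0.001137) S
|Y| = 0.001894 S → |Z| = 1/|Y| = 527.9 Ω, ∠Z = −∠Y = 36.88°
cos φ = cos(36.88°) = 0.7999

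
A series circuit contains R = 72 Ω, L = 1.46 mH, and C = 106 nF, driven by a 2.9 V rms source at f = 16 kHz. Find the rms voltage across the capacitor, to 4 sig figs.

3.045 V

ω = 2πf = 100500 rad/s
X_L = ωL = 146.8 Ω
X_C = 1/(ωC) = 93.84 Ω
Net reactance X = X_L − X_C = 52.93 Ω
Z = 72.00 + j52.93 Ω
|Z| = √(72.00² + 52.93²) = 89.36 Ω
I = V/|Z| = 32.45 mA
V_C = I·|Z_C| = 0.03245 × 93.84 = 3.045 V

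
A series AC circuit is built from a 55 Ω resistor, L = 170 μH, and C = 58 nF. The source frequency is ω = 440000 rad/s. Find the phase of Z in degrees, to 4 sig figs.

32.92°

X_L = ωL = 74.80 Ω
X_C = 1/(ωC) = 39.18 Ω
Net reactance X = X_L − X_C = 35.62 Ω
Z = 55.00 + j35.62 Ω
|Z| = √(55.00² + 35.62²) = 65.52 Ω
∠Z = arctan(35.62/55.00) = 32.92°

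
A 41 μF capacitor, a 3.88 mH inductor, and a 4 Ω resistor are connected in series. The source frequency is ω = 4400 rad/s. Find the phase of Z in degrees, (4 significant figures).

X_L = ωL = 17.07 Ω
X_C = 1/(ωC) = 5.543 Ω
Net reactance X = X_L − X_C = 11.53 Ω
Z = 4.000 + j11.53 Ω
|Z| = √(4.000² + 11.53²) = 12.20 Ω
∠Z = arctan(11.53/4.000) = 70.87°

70.87°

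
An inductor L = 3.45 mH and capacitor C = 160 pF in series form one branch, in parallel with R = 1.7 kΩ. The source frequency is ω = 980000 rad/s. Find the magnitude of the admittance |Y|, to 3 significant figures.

X_L = ωL = 3380 Ω
X_C = 1/(ωC) = 6380 Ω
Branch 1: Z₁ = R = 1700 Ω
Branch 2 (series LC): Z₂ = j(X_L − X_C) = −j3000 Ω
Parallel: Z = Z₁Z₂/(Z₁+Z₂), |Z| = 1480 Ω, ∠Z = -29.6°
|Y| = 1/|Z| = 676 μS

676 μS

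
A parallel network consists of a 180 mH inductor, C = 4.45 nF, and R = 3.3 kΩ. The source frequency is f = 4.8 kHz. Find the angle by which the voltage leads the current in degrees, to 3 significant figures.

9.37°

ω = 2πf = 30160 rad/s
X_L = ωL = 5430 Ω
X_C = 1/(ωC) = 7450 Ω
Parallel: admittances add. Y = 1/R + 1/(jωL) + jωC
Y = (0.000303 − j5e-05) S
|Y| = 0.000307 S → |Z| = 1/|Y| = 3260 Ω, ∠Z = −∠Y = 9.37°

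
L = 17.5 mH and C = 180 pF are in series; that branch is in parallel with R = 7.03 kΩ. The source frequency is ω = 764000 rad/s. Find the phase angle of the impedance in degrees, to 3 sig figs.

X_L = ωL = 13400 Ω
X_C = 1/(ωC) = 7270 Ω
Branch 1: Z₁ = R = 7030 Ω
Branch 2 (series LC): Z₂ = j(X_L − X_C) = j6100 Ω
Parallel: Z = Z₁Z₂/(Z₁+Z₂), |Z| = 4610 Ω, ∠Z = 49.1°

49.1°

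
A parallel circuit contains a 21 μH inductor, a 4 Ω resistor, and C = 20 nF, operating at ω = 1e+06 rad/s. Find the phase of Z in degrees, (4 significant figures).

X_L = ωL = 21.00 Ω
X_C = 1/(ωC) = 50.00 Ω
Parallel: admittances add. Y = 1/R + 1/(jωL) + jωC
Y = (0.2500 − j0.02762) S
|Y| = 0.2515 S → |Z| = 1/|Y| = 3.976 Ω, ∠Z = −∠Y = 6.304°

6.304°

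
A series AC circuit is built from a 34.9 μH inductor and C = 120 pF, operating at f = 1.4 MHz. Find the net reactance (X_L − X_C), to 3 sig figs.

-640 Ω

ω = 2πf = 8.796e+06 rad/s
X_L = ωL = 307 Ω
X_C = 1/(ωC) = 947 Ω
X = 307 − 947 = -640 Ω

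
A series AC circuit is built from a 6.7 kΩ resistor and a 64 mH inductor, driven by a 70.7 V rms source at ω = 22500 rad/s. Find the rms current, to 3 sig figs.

10.3 mA

X_L = ωL = 1440 Ω
Z = 6700 + j1440 Ω
|Z| = √(6700² + 1440²) = 6850 Ω
I = V/|Z| = 70.7/6850 = 10.3 mA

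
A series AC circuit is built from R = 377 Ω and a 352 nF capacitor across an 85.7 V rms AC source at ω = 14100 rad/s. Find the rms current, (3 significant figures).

X_C = 1/(ωC) = 201 Ω
Z = 377 − j201 Ω
|Z| = √(377² + 201²) = 427 Ω
I = V/|Z| = 85.7/427 = 200 mA

200 mA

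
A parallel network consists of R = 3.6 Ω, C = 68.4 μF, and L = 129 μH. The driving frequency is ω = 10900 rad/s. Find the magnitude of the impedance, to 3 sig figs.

X_L = ωL = 1.41 Ω
X_C = 1/(ωC) = 1.34 Ω
Parallel: admittances add. Y = 1/R + 1/(jωL) + jωC
Y = (0.278 + j0.0344) S
|Y| = 0.280 S → |Z| = 1/|Y| = 3.57 Ω, ∠Z = −∠Y = -7.05°

3.57 Ω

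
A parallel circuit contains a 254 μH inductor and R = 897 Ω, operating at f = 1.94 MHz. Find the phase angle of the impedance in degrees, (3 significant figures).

ω = 2πf = 1.219e+07 rad/s
X_L = ωL = 3100 Ω
Parallel: admittances add. Y = 1/R + 1/(jωL)
Y = (0.00111 − j0.000323) S
|Y| = 0.00116 S → |Z| = 1/|Y| = 862 Ω, ∠Z = −∠Y = 16.2°

16.2°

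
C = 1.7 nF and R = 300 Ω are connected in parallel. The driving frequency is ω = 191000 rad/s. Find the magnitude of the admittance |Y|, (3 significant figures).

X_C = 1/(ωC) = 3080 Ω
Parallel: admittances add. Y = 1/R + jωC
Y = (0.00333 + j0.000325) S
|Y| = 0.00335 S → |Z| = 1/|Y| = 299 Ω, ∠Z = −∠Y = -5.56°

3.35 mS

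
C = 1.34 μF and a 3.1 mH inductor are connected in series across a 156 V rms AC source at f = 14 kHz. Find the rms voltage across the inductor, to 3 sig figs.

161 V

ω = 2πf = 87960 rad/s
X_L = ωL = 273 Ω
X_C = 1/(ωC) = 8.48 Ω
Net reactance X = X_L − X_C = 264 Ω
Z = j264 Ω
|Z| = √(0² + 264²) = 264 Ω
I = V/|Z| = 590 mA
V_L = I·|Z_L| = 0.590 × 273 = 161 V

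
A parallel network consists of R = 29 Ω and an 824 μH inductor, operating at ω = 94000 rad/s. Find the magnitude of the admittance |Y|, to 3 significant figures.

36.8 mS

X_L = ωL = 77.5 Ω
Parallel: admittances add. Y = 1/R + 1/(jωL)
Y = (0.0345 − j0.0129) S
|Y| = 0.0368 S → |Z| = 1/|Y| = 27.2 Ω, ∠Z = −∠Y = 20.5°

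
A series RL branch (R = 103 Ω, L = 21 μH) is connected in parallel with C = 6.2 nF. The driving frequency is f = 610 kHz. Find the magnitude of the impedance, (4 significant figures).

ω = 2πf = 3.833e+06 rad/s
X_L = ωL = 80.49 Ω
X_C = 1/(ωC) = 42.08 Ω
Branch 1 (R+jX_L): Z₁ = 103.0 + j80.49 Ω, |Z₁| = 130.7 Ω
Branch 2 (−jX_C): Z₂ = −j42.08 Ω
Parallel: Z = Z₁Z₂/(Z₁+Z₂), |Z| = 50.04 Ω, ∠Z = -72.44°

50.04 Ω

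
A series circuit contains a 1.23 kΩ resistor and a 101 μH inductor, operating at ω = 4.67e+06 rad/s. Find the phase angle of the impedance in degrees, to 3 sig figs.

X_L = ωL = 472 Ω
Z = 1230 + j472 Ω
|Z| = √(1230² + 472²) = 1320 Ω
∠Z = arctan(472/1230) = 21.0°

21.0°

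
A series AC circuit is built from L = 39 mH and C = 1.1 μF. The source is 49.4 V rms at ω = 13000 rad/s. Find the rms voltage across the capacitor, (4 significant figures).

X_L = ωL = 507.0 Ω
X_C = 1/(ωC) = 69.93 Ω
Net reactance X = X_L − X_C = 437.1 Ω
Z = j437.1 Ω
|Z| = √(0² + 437.1²) = 437.1 Ω
I = V/|Z| = 113.0 mA
V_C = I·|Z_C| = 0.1130 × 69.93 = 7.904 V

7.904 V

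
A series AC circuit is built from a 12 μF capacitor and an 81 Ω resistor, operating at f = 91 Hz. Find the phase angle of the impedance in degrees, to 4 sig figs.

-60.94°

ω = 2πf = 571.8 rad/s
X_C = 1/(ωC) = 145.7 Ω
Z = 81.00 − j145.7 Ω
|Z| = √(81.00² + 145.7²) = 166.7 Ω
∠Z = arctan(-145.7/81.00) = -60.94°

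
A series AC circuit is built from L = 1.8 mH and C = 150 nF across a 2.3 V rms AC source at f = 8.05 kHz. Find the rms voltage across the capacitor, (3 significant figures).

ω = 2πf = 50580 rad/s
X_L = ωL = 91.0 Ω
X_C = 1/(ωC) = 132 Ω
Net reactance X = X_L − X_C = -40.8 Ω
Z = − j40.8 Ω
|Z| = √(0² + 40.8²) = 40.8 Ω
I = V/|Z| = 56.4 mA
V_C = I·|Z_C| = 0.0564 × 132 = 7.44 V

7.44 V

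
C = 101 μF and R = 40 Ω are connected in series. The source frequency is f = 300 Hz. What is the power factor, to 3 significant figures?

0.991

ω = 2πf = 1885 rad/s
X_C = 1/(ωC) = 5.25 Ω
Z = 40.0 − j5.25 Ω
|Z| = √(40.0² + 5.25²) = 40.3 Ω
∠Z = arctan(-5.25/40.0) = -7.48°
cos φ = cos(-7.48°) = 0.991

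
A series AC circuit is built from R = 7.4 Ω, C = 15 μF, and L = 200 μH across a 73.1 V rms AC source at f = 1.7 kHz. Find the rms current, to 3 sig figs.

8.64 A

ω = 2πf = 10680 rad/s
X_L = ωL = 2.14 Ω
X_C = 1/(ωC) = 6.24 Ω
Net reactance X = X_L − X_C = -4.11 Ω
Z = 7.40 − j4.11 Ω
|Z| = √(7.40² + 4.11²) = 8.46 Ω
I = V/|Z| = 73.1/8.46 = 8.64 A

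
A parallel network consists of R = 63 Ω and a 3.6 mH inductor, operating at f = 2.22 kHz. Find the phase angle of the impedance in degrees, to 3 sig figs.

51.4°

ω = 2πf = 13950 rad/s
X_L = ωL = 50.2 Ω
Parallel: admittances add. Y = 1/R + 1/(jωL)
Y = (0.0159 − j0.0199) S
|Y| = 0.0255 S → |Z| = 1/|Y| = 39.3 Ω, ∠Z = −∠Y = 51.4°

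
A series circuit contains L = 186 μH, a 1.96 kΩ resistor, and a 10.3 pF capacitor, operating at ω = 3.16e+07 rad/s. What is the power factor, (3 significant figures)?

X_L = ωL = 5880 Ω
X_C = 1/(ωC) = 3070 Ω
Net reactance X = X_L − X_C = 2810 Ω
Z = 1960 + j2810 Ω
|Z| = √(1960² + 2810²) = 3420 Ω
∠Z = arctan(2810/1960) = 55.1°
cos φ = cos(55.1°) = 0.573

0.573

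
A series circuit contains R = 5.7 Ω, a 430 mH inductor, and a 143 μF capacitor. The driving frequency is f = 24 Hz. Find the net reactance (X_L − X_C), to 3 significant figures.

ω = 2πf = 150.8 rad/s
X_L = ωL = 64.8 Ω
X_C = 1/(ωC) = 46.4 Ω
X = 64.8 − 46.4 = 18.5 Ω

18.5 Ω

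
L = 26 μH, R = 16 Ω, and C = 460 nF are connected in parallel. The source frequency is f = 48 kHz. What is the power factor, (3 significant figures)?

ω = 2πf = 301600 rad/s
X_L = ωL = 7.84 Ω
X_C = 1/(ωC) = 7.21 Ω
Parallel: admittances add. Y = 1/R + 1/(jωL) + jωC
Y = (0.0625 + j0.0112) S
|Y| = 0.0635 S → |Z| = 1/|Y| = 15.7 Ω, ∠Z = −∠Y = -10.2°
cos φ = cos(-10.2°) = 0.984

0.984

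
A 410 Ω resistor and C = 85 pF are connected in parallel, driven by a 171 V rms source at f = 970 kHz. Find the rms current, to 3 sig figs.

426 mA

ω = 2πf = 6.095e+06 rad/s
X_C = 1/(ωC) = 1930 Ω
Parallel: admittances add. Y = 1/R + jωC
Y = (0.00244 + j0.000518) S
|Y| = 0.00249 S → |Z| = 1/|Y| = 401 Ω, ∠Z = −∠Y = -12.0°
I = V/|Z| = 171/401 = 426 mA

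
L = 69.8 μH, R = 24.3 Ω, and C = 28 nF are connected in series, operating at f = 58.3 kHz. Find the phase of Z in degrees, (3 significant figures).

ω = 2πf = 366300 rad/s
X_L = ωL = 25.6 Ω
X_C = 1/(ωC) = 97.5 Ω
Net reactance X = X_L − X_C = -71.9 Ω
Z = 24.3 − j71.9 Ω
|Z| = √(24.3² + 71.9²) = 75.9 Ω
∠Z = arctan(-71.9/24.3) = -71.3°

-71.3°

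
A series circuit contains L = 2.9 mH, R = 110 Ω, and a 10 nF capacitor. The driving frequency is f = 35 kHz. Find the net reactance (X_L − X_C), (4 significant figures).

183.0 Ω

ω = 2πf = 219900 rad/s
X_L = ωL = 637.7 Ω
X_C = 1/(ωC) = 454.7 Ω
X = 637.7 − 454.7 = 183.0 Ω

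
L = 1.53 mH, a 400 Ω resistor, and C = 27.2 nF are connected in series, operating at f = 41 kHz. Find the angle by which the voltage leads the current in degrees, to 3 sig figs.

ω = 2πf = 257600 rad/s
X_L = ωL = 394 Ω
X_C = 1/(ωC) = 143 Ω
Net reactance X = X_L − X_C = 251 Ω
Z = 400 + j251 Ω
|Z| = √(400² + 251²) = 472 Ω
∠Z = arctan(251/400) = 32.2°

32.2°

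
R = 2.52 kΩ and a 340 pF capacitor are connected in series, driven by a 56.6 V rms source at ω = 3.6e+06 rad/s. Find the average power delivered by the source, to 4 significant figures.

1.150 W

X_C = 1/(ωC) = 817.0 Ω
Z = 2520 − j817.0 Ω
|Z| = √(2520² + 817.0²) = 2649 Ω
∠Z = arctan(-817.0/2520) = -17.96°
I = V/|Z| = 21.37 mA
P = VI cos φ = 56.6 × 0.02137 × cos(-17.96°) = 1.150 W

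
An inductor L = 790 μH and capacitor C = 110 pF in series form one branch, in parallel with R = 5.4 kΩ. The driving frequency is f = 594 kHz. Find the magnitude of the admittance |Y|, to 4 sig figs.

1.959 mS

ω = 2πf = 3.732e+06 rad/s
X_L = ωL = 2948 Ω
X_C = 1/(ωC) = 2436 Ω
Branch 1: Z₁ = R = 5400 Ω
Branch 2 (series LC): Z₂ = j(X_L − X_C) = j512.7 Ω
Parallel: Z = Z₁Z₂/(Z₁+Z₂), |Z| = 510.4 Ω, ∠Z = 84.58°
|Y| = 1/|Z| = 1.959 mS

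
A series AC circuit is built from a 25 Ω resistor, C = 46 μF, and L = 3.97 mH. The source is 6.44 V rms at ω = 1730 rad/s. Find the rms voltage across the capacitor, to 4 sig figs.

X_L = ωL = 6.868 Ω
X_C = 1/(ωC) = 12.57 Ω
Net reactance X = X_L − X_C = -5.698 Ω
Z = 25.00 − j5.698 Ω
|Z| = √(25.00² + 5.698²) = 25.64 Ω
I = V/|Z| = 251.2 mA
V_C = I·|Z_C| = 0.2512 × 12.57 = 3.156 V

3.156 V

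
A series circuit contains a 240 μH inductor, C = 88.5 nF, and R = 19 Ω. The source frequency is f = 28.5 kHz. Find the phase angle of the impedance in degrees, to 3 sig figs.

-46.6°

ω = 2πf = 179100 rad/s
X_L = ωL = 43.0 Ω
X_C = 1/(ωC) = 63.1 Ω
Net reactance X = X_L − X_C = -20.1 Ω
Z = 19.0 − j20.1 Ω
|Z| = √(19.0² + 20.1²) = 27.7 Ω
∠Z = arctan(-20.1/19.0) = -46.6°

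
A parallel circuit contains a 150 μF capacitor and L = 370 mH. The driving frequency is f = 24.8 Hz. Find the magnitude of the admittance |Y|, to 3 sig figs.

ω = 2πf = 155.8 rad/s
X_L = ωL = 57.7 Ω
X_C = 1/(ωC) = 42.8 Ω
Parallel: admittances add. Y = 1/(jωL) + jωC
Y = (0 + j0.00603) S
|Y| = 0.00603 S → |Z| = 1/|Y| = 166 Ω, ∠Z = −∠Y = -90.0°

6.03 mS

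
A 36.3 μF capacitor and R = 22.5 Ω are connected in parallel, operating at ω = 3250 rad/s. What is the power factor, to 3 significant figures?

X_C = 1/(ωC) = 8.48 Ω
Parallel: admittances add. Y = 1/R + jωC
Y = (0.0444 + j0.118) S
|Y| = 0.126 S → |Z| = 1/|Y| = 7.93 Ω, ∠Z = −∠Y = -69.4°
cos φ = cos(-69.4°) = 0.353

0.353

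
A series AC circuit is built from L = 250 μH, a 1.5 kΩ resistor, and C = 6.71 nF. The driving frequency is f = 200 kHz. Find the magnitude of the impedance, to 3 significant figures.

1510 Ω

ω = 2πf = 1.257e+06 rad/s
X_L = ωL = 314 Ω
X_C = 1/(ωC) = 119 Ω
Net reactance X = X_L − X_C = 196 Ω
Z = 1500 + j196 Ω
|Z| = √(1500² + 196²) = 1510 Ω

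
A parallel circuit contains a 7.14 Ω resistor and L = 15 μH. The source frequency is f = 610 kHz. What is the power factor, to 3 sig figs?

0.992

ω = 2πf = 3.833e+06 rad/s
X_L = ωL = 57.5 Ω
Parallel: admittances add. Y = 1/R + 1/(jωL)
Y = (0.140 − j0.0174) S
|Y| = 0.141 S → |Z| = 1/|Y| = 7.09 Ω, ∠Z = −∠Y = 7.08°
cos φ = cos(7.08°) = 0.992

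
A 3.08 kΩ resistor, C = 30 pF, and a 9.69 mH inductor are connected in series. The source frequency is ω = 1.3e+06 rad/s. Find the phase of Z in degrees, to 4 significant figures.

-76.71°

X_L = ωL = 12600 Ω
X_C = 1/(ωC) = 25640 Ω
Net reactance X = X_L − X_C = -13040 Ω
Z = 3080 − j13040 Ω
|Z| = √(3080² + 13040²) = 13400 Ω
∠Z = arctan(-13040/3080) = -76.71°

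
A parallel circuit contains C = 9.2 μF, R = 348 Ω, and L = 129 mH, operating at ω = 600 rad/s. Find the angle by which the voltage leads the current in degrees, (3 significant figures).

X_L = ωL = 77.4 Ω
X_C = 1/(ωC) = 181 Ω
Parallel: admittances add. Y = 1/R + 1/(jωL) + jωC
Y = (0.00287 − j0.00740) S
|Y| = 0.00794 S → |Z| = 1/|Y| = 126 Ω, ∠Z = −∠Y = 68.8°

68.8°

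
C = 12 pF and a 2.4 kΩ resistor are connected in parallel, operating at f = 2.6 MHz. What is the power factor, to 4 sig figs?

0.9049

ω = 2πf = 1.634e+07 rad/s
X_C = 1/(ωC) = 5101 Ω
Parallel: admittances add. Y = 1/R + jωC
Y = (0.0004167 + j0.0001960) S
|Y| = 0.0004605 S → |Z| = 1/|Y| = 2172 Ω, ∠Z = −∠Y = -25.20°
cos φ = cos(-25.20°) = 0.9049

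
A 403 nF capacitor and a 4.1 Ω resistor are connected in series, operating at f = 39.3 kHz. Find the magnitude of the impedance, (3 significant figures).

ω = 2πf = 246900 rad/s
X_C = 1/(ωC) = 10.0 Ω
Z = 4.10 − j10.0 Ω
|Z| = √(4.10² + 10.0²) = 10.9 Ω

10.9 Ω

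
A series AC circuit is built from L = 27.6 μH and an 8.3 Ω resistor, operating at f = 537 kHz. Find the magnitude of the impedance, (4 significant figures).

ω = 2πf = 3.374e+06 rad/s
X_L = ωL = 93.12 Ω
Z = 8.300 + j93.12 Ω
|Z| = √(8.300² + 93.12²) = 93.49 Ω

93.49 Ω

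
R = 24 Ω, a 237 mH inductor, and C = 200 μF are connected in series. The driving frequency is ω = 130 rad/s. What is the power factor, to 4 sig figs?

X_L = ωL = 30.81 Ω
X_C = 1/(ωC) = 38.46 Ω
Net reactance X = X_L − X_C = -7.652 Ω
Z = 24.00 − j7.652 Ω
|Z| = √(24.00² + 7.652²) = 25.19 Ω
∠Z = arctan(-7.652/24.00) = -17.68°
cos φ = cos(-17.68°) = 0.9528

0.9528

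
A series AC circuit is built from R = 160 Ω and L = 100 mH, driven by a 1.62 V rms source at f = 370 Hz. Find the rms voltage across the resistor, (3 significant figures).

ω = 2πf = 2325 rad/s
X_L = ωL = 232 Ω
Z = 160 + j232 Ω
|Z| = √(160² + 232²) = 282 Ω
I = V/|Z| = 5.74 mA
V_R = I·|Z_R| = 0.00574 × 160 = 0.918 V

0.918 V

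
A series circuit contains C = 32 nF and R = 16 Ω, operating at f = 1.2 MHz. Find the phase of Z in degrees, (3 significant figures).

-14.5°

ω = 2πf = 7.54e+06 rad/s
X_C = 1/(ωC) = 4.14 Ω
Z = 16.0 − j4.14 Ω
|Z| = √(16.0² + 4.14²) = 16.5 Ω
∠Z = arctan(-4.14/16.0) = -14.5°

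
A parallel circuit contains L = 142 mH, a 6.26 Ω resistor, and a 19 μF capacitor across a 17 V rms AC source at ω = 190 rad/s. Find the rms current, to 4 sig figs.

X_L = ωL = 26.98 Ω
X_C = 1/(ωC) = 277.0 Ω
Parallel: admittances add. Y = 1/R + 1/(jωL) + jωC
Y = (0.1597 − j0.03345) S
|Y| = 0.1632 S → |Z| = 1/|Y| = 6.127 Ω, ∠Z = −∠Y = 11.83°
I = V/|Z| = 17/6.127 = 2.775 A

2.775 A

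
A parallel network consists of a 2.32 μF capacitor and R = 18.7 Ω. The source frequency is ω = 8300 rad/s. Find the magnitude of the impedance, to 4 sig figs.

17.59 Ω

X_C = 1/(ωC) = 51.93 Ω
Parallel: admittances add. Y = 1/R + jωC
Y = (0.05348 + j0.01926) S
|Y| = 0.05684 S → |Z| = 1/|Y| = 17.59 Ω, ∠Z = −∠Y = -19.80°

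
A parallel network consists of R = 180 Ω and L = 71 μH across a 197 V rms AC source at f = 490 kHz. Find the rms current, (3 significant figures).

1.42 A

ω = 2πf = 3.079e+06 rad/s
X_L = ωL = 219 Ω
Parallel: admittances add. Y = 1/R + 1/(jωL)
Y = (0.00556 − j0.00457) S
|Y| = 0.00720 S → |Z| = 1/|Y| = 139 Ω, ∠Z = −∠Y = 39.5°
I = V/|Z| = 197/139 = 1.42 A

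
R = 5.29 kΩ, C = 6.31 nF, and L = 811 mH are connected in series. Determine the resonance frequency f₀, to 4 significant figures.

ω₀ = 1/√(LC) = 1/√(0.811 × 6.31e-09) = 13980 rad/s
f₀ = ω₀/(2π) = 2.225 kHz

2.225 kHz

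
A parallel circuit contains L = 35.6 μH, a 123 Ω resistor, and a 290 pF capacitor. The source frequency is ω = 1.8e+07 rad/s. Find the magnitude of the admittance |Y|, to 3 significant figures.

X_L = ωL = 641 Ω
X_C = 1/(ωC) = 192 Ω
Parallel: admittances add. Y = 1/R + 1/(jωL) + jωC
Y = (0.00813 + j0.00366) S
|Y| = 0.00892 S → |Z| = 1/|Y| = 112 Ω, ∠Z = −∠Y = -24.2°

8.92 mS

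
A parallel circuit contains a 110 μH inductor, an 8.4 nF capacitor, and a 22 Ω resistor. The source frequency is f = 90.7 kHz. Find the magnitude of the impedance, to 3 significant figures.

ω = 2πf = 569900 rad/s
X_L = ωL = 62.7 Ω
X_C = 1/(ωC) = 209 Ω
Parallel: admittances add. Y = 1/R + 1/(jωL) + jωC
Y = (0.0455 − j0.0112) S
|Y| = 0.0468 S → |Z| = 1/|Y| = 21.4 Ω, ∠Z = −∠Y = 13.8°

21.4 Ω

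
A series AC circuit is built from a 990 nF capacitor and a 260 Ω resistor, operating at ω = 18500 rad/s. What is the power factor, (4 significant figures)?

X_C = 1/(ωC) = 54.60 Ω
Z = 260.0 − j54.60 Ω
|Z| = √(260.0² + 54.60²) = 265.7 Ω
∠Z = arctan(-54.60/260.0) = -11.86°
cos φ = cos(-11.86°) = 0.9787

0.9787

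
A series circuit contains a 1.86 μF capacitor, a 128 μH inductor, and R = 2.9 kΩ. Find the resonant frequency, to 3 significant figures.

ω₀ = 1/√(LC) = 1/√(0.000128 × 1.86e-06) = 64810 rad/s
f₀ = ω₀/(2π) = 10.3 kHz

10.3 kHz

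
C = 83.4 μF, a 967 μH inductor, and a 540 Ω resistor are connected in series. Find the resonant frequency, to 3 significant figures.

560 Hz

ω₀ = 1/√(LC) = 1/√(0.000967 × 8.34e-05) = 3521 rad/s
f₀ = ω₀/(2π) = 560 Hz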